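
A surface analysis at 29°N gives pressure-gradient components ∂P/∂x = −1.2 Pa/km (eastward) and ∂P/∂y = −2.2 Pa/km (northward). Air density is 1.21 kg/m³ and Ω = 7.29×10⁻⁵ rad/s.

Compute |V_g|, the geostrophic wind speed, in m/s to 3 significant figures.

29.3 m/s

Coriolis parameter at 29°N:
f = 2Ω sin φ = 2 × 7.29×10⁻⁵ × sin 29° = 7.07×10⁻⁵ s⁻¹
Component geostrophic relations (x east, y north):
u_g = −(1/(fρ)) ∂P/∂y,  v_g = (1/(fρ)) ∂P/∂x
u_g = −(−2.2×10⁻³)/(7.07×10⁻⁵ × 1.21) = 25.7 m/s;  v_g = (−1.2×10⁻³)/(7.07×10⁻⁵ × 1.21) = −14.0 m/s
|V_g| = √(u_g² + v_g²) = 29.3 m/s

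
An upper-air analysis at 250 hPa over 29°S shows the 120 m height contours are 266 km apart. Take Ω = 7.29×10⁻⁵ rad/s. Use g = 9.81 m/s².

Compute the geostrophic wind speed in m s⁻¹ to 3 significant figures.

Coriolis parameter at 29°S:
f = 2Ω sin φ = 2 × 7.29×10⁻⁵ × sin 29° = 7.07×10⁻⁵ s⁻¹
Height gradient: |∂Z/∂n| = 120 m / 266000 m = 4.51×10⁻⁴
On a pressure surface, geostrophic balance gives V_g = (g/f)|∂Z/∂n|:
V_g = 9.81 × 4.51×10⁻⁴ / 7.07×10⁻⁵ = 62.6 m/s

62.6 m s⁻¹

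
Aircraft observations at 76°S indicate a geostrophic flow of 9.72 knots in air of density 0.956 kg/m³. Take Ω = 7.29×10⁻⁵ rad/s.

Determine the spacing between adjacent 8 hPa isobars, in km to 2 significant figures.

1200 km

Coriolis parameter at 76°S:
f = 2Ω sin φ = 2 × 7.29×10⁻⁵ × sin 76° = 1.41×10⁻⁴ s⁻¹
Wind speed in SI: 9.72 knots = 5.00 m/s
Geostrophic balance rearranged: |∂P/∂n| = f ρ V_g
|∂P/∂n| = 1.41×10⁻⁴ × 0.956 × 5.00 = 6.76×10⁻⁴ Pa/m
Isobar spacing: Δn = ΔP/|∂P/∂n| = 800 Pa / 6.76×10⁻⁴ Pa/m = 1182949 m ≈ 1200 km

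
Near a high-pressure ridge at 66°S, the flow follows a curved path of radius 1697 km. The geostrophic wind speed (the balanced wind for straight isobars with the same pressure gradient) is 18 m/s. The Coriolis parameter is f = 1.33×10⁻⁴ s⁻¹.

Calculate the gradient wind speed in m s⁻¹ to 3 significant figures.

Around a high, pressure-gradient force acts outward with centrifugal, so Coriolis balances both:
fV = (1/ρ)|∂P/∂n| + V²/R  →  V² − fR·V + fR·V_g = 0
With fR = 1.33×10⁻⁴ × 1697×10³ m = 226 m/s:
V = [fR − √((fR)² − 4 fR V_g)]/2 = [226 − √(226² − 4×226×18)]/2 = 19.7 m/s
Supergeostrophic (V > V_g = 18 m/s), as expected around a high.

19.7 m s⁻¹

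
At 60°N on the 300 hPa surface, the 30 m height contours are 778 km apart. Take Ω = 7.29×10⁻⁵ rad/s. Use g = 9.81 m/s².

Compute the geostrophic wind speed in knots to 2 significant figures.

5.8 knots

Coriolis parameter at 60°N:
f = 2Ω sin φ = 2 × 7.29×10⁻⁵ × sin 60° = 1.26×10⁻⁴ s⁻¹
Height gradient: |∂Z/∂n| = 30 m / 778000 m = 3.86×10⁻⁵
On a pressure surface, geostrophic balance gives V_g = (g/f)|∂Z/∂n|:
V_g = 9.81 × 3.86×10⁻⁵ / 1.26×10⁻⁴ = 3.00 m/s
Converting: 3.00 m/s × 1.944 = 5.8 knots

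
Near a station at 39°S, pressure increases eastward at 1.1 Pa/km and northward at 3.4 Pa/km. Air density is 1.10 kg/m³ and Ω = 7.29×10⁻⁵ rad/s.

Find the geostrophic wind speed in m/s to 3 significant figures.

35.4 m/s

Coriolis parameter at 39°S:
f = 2Ω sin φ = 2 × 7.29×10⁻⁵ × sin 39° = 9.18×10⁻⁵ s⁻¹
In the Southern Hemisphere f is negative: f = −9.18×10⁻⁵ s⁻¹.
Component geostrophic relations (x east, y north):
u_g = −(1/(fρ)) ∂P/∂y,  v_g = (1/(fρ)) ∂P/∂x
u_g = −(3.4×10⁻³)/(−9.18×10⁻⁵ × 1.10) = 33.7 m/s;  v_g = (1.1×10⁻³)/(−9.18×10⁻⁵ × 1.10) = −10.9 m/s
|V_g| = √(u_g² + v_g²) = 35.4 m/s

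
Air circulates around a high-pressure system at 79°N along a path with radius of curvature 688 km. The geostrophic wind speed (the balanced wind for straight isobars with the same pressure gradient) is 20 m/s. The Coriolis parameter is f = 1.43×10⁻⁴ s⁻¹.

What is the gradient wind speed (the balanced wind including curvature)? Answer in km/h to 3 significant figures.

101 km/h

Around a high, pressure-gradient force acts outward with centrifugal, so Coriolis balances both:
fV = (1/ρ)|∂P/∂n| + V²/R  →  V² − fR·V + fR·V_g = 0
With fR = 1.43×10⁻⁴ × 688×10³ m = 98.4 m/s:
V = [fR − √((fR)² − 4 fR V_g)]/2 = [98.4 − √(98.4² − 4×98.4×20)]/2 = 27.9 m/s
Supergeostrophic (V > V_g = 20 m/s), as expected around a high.
Converting: 27.9 m/s × 3.6 = 101 km/h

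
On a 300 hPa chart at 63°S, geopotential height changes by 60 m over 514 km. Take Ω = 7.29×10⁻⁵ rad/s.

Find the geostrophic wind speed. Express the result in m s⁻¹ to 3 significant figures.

8.81 m s⁻¹

Coriolis parameter at 63°S:
f = 2Ω sin φ = 2 × 7.29×10⁻⁵ × sin 63° = 1.30×10⁻⁴ s⁻¹
Height gradient: |∂Z/∂n| = 60 m / 514000 m = 1.17×10⁻⁴
On a pressure surface, geostrophic balance gives V_g = (g/f)|∂Z/∂n|:
V_g = 9.81 × 1.17×10⁻⁴ / 1.30×10⁻⁴ = 8.81 m/s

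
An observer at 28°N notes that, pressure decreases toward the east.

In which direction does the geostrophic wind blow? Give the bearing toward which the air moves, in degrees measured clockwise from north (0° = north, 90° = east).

180°

The pressure-gradient force points toward the east (bearing 090°).
Geostrophic balance: in the Northern Hemisphere the Coriolis force deflects motion to the right, so the geostrophic wind blows 90° to the right of the pressure-gradient force (low pressure on the left).
Rotating 090° by 90° clockwise gives 180° — the wind blows toward the south.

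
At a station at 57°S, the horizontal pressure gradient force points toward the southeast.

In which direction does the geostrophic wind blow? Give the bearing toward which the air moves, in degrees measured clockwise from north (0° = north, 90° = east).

The pressure-gradient force points toward the southeast (bearing 135°).
Geostrophic balance: in the Southern Hemisphere the Coriolis force deflects motion to the left, so the geostrophic wind blows 90° to the left of the pressure-gradient force (low pressure on the right).
Rotating 135° by 90° counterclockwise gives 045° — the wind blows toward the northeast.

045°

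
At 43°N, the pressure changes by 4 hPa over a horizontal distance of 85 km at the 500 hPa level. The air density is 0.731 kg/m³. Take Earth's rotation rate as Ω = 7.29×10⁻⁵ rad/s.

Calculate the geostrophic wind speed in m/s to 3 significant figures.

64.7 m/s

Coriolis parameter at 43°N:
f = 2Ω sin φ = 2 × 7.29×10⁻⁵ × sin 43° = 9.94×10⁻⁵ s⁻¹
Pressure gradient: |∂P/∂n| = 400 Pa / 85000 m = 4.71×10⁻³ Pa/m
Geostrophic balance (pressure-gradient force = Coriolis force):
V_g = (1/(fρ)) |∂P/∂n| = 4.71×10⁻³ / (9.94×10⁻⁵ × 0.731) = 64.7 m/s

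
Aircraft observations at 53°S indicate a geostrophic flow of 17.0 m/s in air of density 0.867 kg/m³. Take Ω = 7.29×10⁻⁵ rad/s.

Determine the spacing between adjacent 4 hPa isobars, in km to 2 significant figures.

230 km

Coriolis parameter at 53°S:
f = 2Ω sin φ = 2 × 7.29×10⁻⁵ × sin 53° = 1.16×10⁻⁴ s⁻¹
Geostrophic balance rearranged: |∂P/∂n| = f ρ V_g
|∂P/∂n| = 1.16×10⁻⁴ × 0.867 × 17.0 = 1.72×10⁻³ Pa/m
Isobar spacing: Δn = ΔP/|∂P/∂n| = 400 Pa / 1.72×10⁻³ Pa/m = 233070 m ≈ 230 km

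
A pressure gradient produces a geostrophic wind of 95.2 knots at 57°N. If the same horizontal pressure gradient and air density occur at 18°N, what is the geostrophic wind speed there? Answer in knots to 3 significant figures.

258 knots

With the same pressure gradient and density, V_g ∝ 1/f ∝ 1/sin φ.
V₂ = V₁ · sin φ₁ / sin φ₂ = 95.2 × sin 57° / sin 18°
V₂ = 95.2 × 0.8387/0.3090 = 258 knots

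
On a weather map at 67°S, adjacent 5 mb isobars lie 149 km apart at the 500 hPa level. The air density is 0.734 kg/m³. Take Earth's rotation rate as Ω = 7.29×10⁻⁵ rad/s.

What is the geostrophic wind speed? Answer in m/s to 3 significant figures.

34.1 m/s

Coriolis parameter at 67°S:
f = 2Ω sin φ = 2 × 7.29×10⁻⁵ × sin 67° = 1.34×10⁻⁴ s⁻¹
Pressure gradient: |∂P/∂n| = 500 Pa / 149000 m = 3.36×10⁻³ Pa/m
Geostrophic balance (pressure-gradient force = Coriolis force):
V_g = (1/(fρ)) |∂P/∂n| = 3.36×10⁻³ / (1.34×10⁻⁴ × 0.734) = 34.1 m/s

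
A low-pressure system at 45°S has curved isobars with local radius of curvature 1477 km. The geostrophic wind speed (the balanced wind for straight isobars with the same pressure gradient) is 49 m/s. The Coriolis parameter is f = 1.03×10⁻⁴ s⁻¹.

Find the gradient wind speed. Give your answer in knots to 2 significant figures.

Around a low, centrifugal force acts outward with Coriolis, so pressure-gradient force balances both:
(1/ρ)|∂P/∂n| = fV + V²/R  →  V² + fR·V − fR·V_g = 0
With fR = 1.03×10⁻⁴ × 1477×10³ m = 152 m/s:
V = [−fR + √((fR)² + 4 fR V_g)]/2 = [−152 + √(152² + 4×152×49)]/2 = 39 m/s
Subgeostrophic (V < V_g = 49 m/s), as expected around a low.
Converting: 39 m/s × 1.944 = 76 knots

76 knots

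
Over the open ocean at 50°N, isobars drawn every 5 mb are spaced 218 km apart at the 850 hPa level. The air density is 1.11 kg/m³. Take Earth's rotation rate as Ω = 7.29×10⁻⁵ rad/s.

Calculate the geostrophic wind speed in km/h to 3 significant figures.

Coriolis parameter at 50°N:
f = 2Ω sin φ = 2 × 7.29×10⁻⁵ × sin 50° = 1.12×10⁻⁴ s⁻¹
Pressure gradient: |∂P/∂n| = 500 Pa / 218000 m = 2.29×10⁻³ Pa/m
Geostrophic balance (pressure-gradient force = Coriolis force):
V_g = (1/(fρ)) |∂P/∂n| = 2.29×10⁻³ / (1.12×10⁻⁴ × 1.11) = 18.5 m/s
Converting: 18.5 m/s × 3.6 = 66.6 km/h

66.6 km/h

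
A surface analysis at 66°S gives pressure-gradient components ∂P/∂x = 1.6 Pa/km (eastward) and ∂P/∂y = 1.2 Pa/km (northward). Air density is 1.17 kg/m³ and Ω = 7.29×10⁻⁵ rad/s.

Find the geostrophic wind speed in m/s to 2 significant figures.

13 m/s

Coriolis parameter at 66°S:
f = 2Ω sin φ = 2 × 7.29×10⁻⁵ × sin 66° = 1.33×10⁻⁴ s⁻¹
In the Southern Hemisphere f is negative: f = −1.33×10⁻⁴ s⁻¹.
Component geostrophic relations (x east, y north):
u_g = −(1/(fρ)) ∂P/∂y,  v_g = (1/(fρ)) ∂P/∂x
u_g = −(1.2×10⁻³)/(−1.33×10⁻⁴ × 1.17) = 7.70 m/s;  v_g = (1.6×10⁻³)/(−1.33×10⁻⁴ × 1.17) = −10.3 m/s
|V_g| = √(u_g² + v_g²) = 12.8 m/s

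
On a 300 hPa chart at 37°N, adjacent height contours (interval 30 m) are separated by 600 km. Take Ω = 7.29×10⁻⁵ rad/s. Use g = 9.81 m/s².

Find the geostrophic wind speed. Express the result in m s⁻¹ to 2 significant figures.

Coriolis parameter at 37°N:
f = 2Ω sin φ = 2 × 7.29×10⁻⁵ × sin 37° = 8.77×10⁻⁵ s⁻¹
Height gradient: |∂Z/∂n| = 30 m / 600000 m = 5.00×10⁻⁵
On a pressure surface, geostrophic balance gives V_g = (g/f)|∂Z/∂n|:
V_g = 9.81 × 5.00×10⁻⁵ / 8.77×10⁻⁵ = 5.59 m/s

5.6 m s⁻¹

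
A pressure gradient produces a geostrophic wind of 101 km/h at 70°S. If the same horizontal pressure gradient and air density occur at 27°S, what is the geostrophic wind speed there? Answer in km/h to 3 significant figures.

With the same pressure gradient and density, V_g ∝ 1/f ∝ 1/sin φ.
V₂ = V₁ · sin φ₁ / sin φ₂ = 101 × sin 70° / sin 27°
V₂ = 101 × 0.9397/0.4540 = 209 km/h

209 km/h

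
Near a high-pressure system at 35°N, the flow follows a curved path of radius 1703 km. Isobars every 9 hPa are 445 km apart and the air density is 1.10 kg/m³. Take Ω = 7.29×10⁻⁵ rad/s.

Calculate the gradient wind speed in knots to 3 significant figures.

Coriolis parameter at 35°N:
f = 2Ω sin φ = 2 × 7.29×10⁻⁵ × sin 35° = 8.36×10⁻⁵ s⁻¹
Pressure gradient: |∂P/∂n| = 900 Pa / 445000 m = 2.02×10⁻³ Pa/m
Geostrophic speed: V_g = |∂P/∂n|/(fρ) = 2.02×10⁻³/(8.36×10⁻⁵ × 1.10) = 22.0 m/s
Around a high, pressure-gradient force acts outward with centrifugal, so Coriolis balances both:
fV = (1/ρ)|∂P/∂n| + V²/R  →  V² − fR·V + fR·V_g = 0
With fR = 8.36×10⁻⁵ × 1703×10³ m = 142 m/s:
V = [fR − √((fR)² − 4 fR V_g)]/2 = [142 − √(142² − 4×142×22)]/2 = 27.2 m/s
Supergeostrophic (V > V_g = 22 m/s), as expected around a high.
Converting: 27.2 m/s × 1.944 = 52.8 knots

52.8 knots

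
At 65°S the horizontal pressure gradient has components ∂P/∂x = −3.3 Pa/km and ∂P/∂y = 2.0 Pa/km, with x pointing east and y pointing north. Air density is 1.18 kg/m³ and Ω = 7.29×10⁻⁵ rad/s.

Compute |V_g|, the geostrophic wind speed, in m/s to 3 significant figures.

Coriolis parameter at 65°S:
f = 2Ω sin φ = 2 × 7.29×10⁻⁵ × sin 65° = 1.32×10⁻⁴ s⁻¹
In the Southern Hemisphere f is negative: f = −1.32×10⁻⁴ s⁻¹.
Component geostrophic relations (x east, y north):
u_g = −(1/(fρ)) ∂P/∂y,  v_g = (1/(fρ)) ∂P/∂x
u_g = −(2.0×10⁻³)/(−1.32×10⁻⁴ × 1.18) = 12.8 m/s;  v_g = (−3.3×10⁻³)/(−1.32×10⁻⁴ × 1.18) = 21.2 m/s
|V_g| = √(u_g² + v_g²) = 24.7 m/s

24.7 m/s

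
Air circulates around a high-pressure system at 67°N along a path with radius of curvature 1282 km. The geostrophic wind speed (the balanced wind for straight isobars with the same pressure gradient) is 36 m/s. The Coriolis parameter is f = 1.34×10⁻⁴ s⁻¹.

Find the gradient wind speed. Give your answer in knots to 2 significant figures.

100 knots

Around a high, pressure-gradient force acts outward with centrifugal, so Coriolis balances both:
fV = (1/ρ)|∂P/∂n| + V²/R  →  V² − fR·V + fR·V_g = 0
With fR = 1.34×10⁻⁴ × 1282×10³ m = 172 m/s:
V = [fR − √((fR)² − 4 fR V_g)]/2 = [172 − √(172² − 4×172×36)]/2 = 51.3 m/s
Supergeostrophic (V > V_g = 36 m/s), as expected around a high.
Converting: 51.3 m/s × 1.944 = 100 knots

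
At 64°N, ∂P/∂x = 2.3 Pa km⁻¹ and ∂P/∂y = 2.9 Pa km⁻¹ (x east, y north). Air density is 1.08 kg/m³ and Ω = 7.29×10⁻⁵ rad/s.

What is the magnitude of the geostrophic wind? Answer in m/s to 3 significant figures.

Coriolis parameter at 64°N:
f = 2Ω sin φ = 2 × 7.29×10⁻⁵ × sin 64° = 1.31×10⁻⁴ s⁻¹
Component geostrophic relations (x east, y north):
u_g = −(1/(fρ)) ∂P/∂y,  v_g = (1/(fρ)) ∂P/∂x
u_g = −(2.9×10⁻³)/(1.31×10⁻⁴ × 1.08) = −20.5 m/s;  v_g = (2.3×10⁻³)/(1.31×10⁻⁴ × 1.08) = 16.3 m/s
|V_g| = √(u_g² + v_g²) = 26.2 m/s

26.2 m/s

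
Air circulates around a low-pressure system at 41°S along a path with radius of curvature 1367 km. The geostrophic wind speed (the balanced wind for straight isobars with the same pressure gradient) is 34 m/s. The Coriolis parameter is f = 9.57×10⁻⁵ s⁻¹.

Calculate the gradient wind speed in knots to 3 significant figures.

54.4 knots

Around a low, centrifugal force acts outward with Coriolis, so pressure-gradient force balances both:
(1/ρ)|∂P/∂n| = fV + V²/R  →  V² + fR·V − fR·V_g = 0
With fR = 9.57×10⁻⁵ × 1367×10³ m = 131 m/s:
V = [−fR + √((fR)² + 4 fR V_g)]/2 = [−131 + √(131² + 4×131×34)]/2 = 28 m/s
Subgeostrophic (V < V_g = 34 m/s), as expected around a low.
Converting: 28 m/s × 1.944 = 54.4 knots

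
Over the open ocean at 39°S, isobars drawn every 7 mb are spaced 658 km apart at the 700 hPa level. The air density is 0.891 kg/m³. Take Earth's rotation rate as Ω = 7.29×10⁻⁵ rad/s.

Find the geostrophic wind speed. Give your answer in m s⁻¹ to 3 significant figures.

Coriolis parameter at 39°S:
f = 2Ω sin φ = 2 × 7.29×10⁻⁵ × sin 39° = 9.18×10⁻⁵ s⁻¹
Pressure gradient: |∂P/∂n| = 700 Pa / 658000 m = 1.06×10⁻³ Pa/m
Geostrophic balance (pressure-gradient force = Coriolis force):
V_g = (1/(fρ)) |∂P/∂n| = 1.06×10⁻³ / (9.18×10⁻⁵ × 0.891) = 13.0 m/s

13.0 m s⁻¹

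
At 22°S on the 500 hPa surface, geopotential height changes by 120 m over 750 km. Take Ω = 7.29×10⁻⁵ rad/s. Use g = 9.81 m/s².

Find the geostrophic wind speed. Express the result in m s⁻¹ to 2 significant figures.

29 m s⁻¹

Coriolis parameter at 22°S:
f = 2Ω sin φ = 2 × 7.29×10⁻⁵ × sin 22° = 5.46×10⁻⁵ s⁻¹
Height gradient: |∂Z/∂n| = 120 m / 750000 m = 1.60×10⁻⁴
On a pressure surface, geostrophic balance gives V_g = (g/f)|∂Z/∂n|:
V_g = 9.81 × 1.60×10⁻⁴ / 5.46×10⁻⁵ = 28.7 m/s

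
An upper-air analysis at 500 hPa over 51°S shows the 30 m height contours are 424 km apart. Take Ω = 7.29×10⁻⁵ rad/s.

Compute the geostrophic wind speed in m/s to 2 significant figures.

6.1 m/s

Coriolis parameter at 51°S:
f = 2Ω sin φ = 2 × 7.29×10⁻⁵ × sin 51° = 1.13×10⁻⁴ s⁻¹
Height gradient: |∂Z/∂n| = 30 m / 424000 m = 7.08×10⁻⁵
On a pressure surface, geostrophic balance gives V_g = (g/f)|∂Z/∂n|:
V_g = 9.81 × 7.08×10⁻⁵ / 1.13×10⁻⁴ = 6.13 m/s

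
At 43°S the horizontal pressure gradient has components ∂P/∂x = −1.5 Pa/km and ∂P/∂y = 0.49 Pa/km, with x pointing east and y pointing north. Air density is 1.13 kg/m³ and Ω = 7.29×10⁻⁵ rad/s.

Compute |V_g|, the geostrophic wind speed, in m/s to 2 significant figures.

Coriolis parameter at 43°S:
f = 2Ω sin φ = 2 × 7.29×10⁻⁵ × sin 43° = 9.94×10⁻⁵ s⁻¹
In the Southern Hemisphere f is negative: f = −9.94×10⁻⁵ s⁻¹.
Component geostrophic relations (x east, y north):
u_g = −(1/(fρ)) ∂P/∂y,  v_g = (1/(fρ)) ∂P/∂x
u_g = −(0.49×10⁻³)/(−9.94×10⁻⁵ × 1.13) = 4.36 m/s;  v_g = (−1.5×10⁻³)/(−9.94×10⁻⁵ × 1.13) = 13.3 m/s
|V_g| = √(u_g² + v_g²) = 14.0 m/s

14 m/s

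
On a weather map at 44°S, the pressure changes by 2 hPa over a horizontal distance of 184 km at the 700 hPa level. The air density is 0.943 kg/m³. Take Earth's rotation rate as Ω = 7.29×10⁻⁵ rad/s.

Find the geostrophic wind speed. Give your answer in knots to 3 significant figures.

22.1 knots

Coriolis parameter at 44°S:
f = 2Ω sin φ = 2 × 7.29×10⁻⁵ × sin 44° = 1.01×10⁻⁴ s⁻¹
Pressure gradient: |∂P/∂n| = 200 Pa / 184000 m = 1.09×10⁻³ Pa/m
Geostrophic balance (pressure-gradient force = Coriolis force):
V_g = (1/(fρ)) |∂P/∂n| = 1.09×10⁻³ / (1.01×10⁻⁴ × 0.943) = 11.4 m/s
Converting: 11.4 m/s × 1.944 = 22.1 knots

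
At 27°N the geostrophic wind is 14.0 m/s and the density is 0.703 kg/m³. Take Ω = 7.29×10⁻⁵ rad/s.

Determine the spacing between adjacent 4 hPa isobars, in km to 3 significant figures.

Coriolis parameter at 27°N:
f = 2Ω sin φ = 2 × 7.29×10⁻⁵ × sin 27° = 6.62×10⁻⁵ s⁻¹
Geostrophic balance rearranged: |∂P/∂n| = f ρ V_g
|∂P/∂n| = 6.62×10⁻⁵ × 0.703 × 14.0 = 6.51×10⁻⁴ Pa/m
Isobar spacing: Δn = ΔP/|∂P/∂n| = 400 Pa / 6.51×10⁻⁴ Pa/m = 614006 m ≈ 614 km

614 km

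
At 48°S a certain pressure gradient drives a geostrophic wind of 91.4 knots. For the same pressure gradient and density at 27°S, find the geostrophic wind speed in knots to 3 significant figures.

150 knots

With the same pressure gradient and density, V_g ∝ 1/f ∝ 1/sin φ.
V₂ = V₁ · sin φ₁ / sin φ₂ = 91.4 × sin 48° / sin 27°
V₂ = 91.4 × 0.7431/0.4540 = 150 knots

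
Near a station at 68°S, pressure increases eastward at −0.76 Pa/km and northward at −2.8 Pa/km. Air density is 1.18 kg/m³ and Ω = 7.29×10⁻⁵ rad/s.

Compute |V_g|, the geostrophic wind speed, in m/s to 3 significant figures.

18.2 m/s

Coriolis parameter at 68°S:
f = 2Ω sin φ = 2 × 7.29×10⁻⁵ × sin 68° = 1.35×10⁻⁴ s⁻¹
In the Southern Hemisphere f is negative: f = −1.35×10⁻⁴ s⁻¹.
Component geostrophic relations (x east, y north):
u_g = −(1/(fρ)) ∂P/∂y,  v_g = (1/(fρ)) ∂P/∂x
u_g = −(−2.8×10⁻³)/(−1.35×10⁻⁴ × 1.18) = −17.6 m/s;  v_g = (−0.76×10⁻³)/(−1.35×10⁻⁴ × 1.18) = 4.76 m/s
|V_g| = √(u_g² + v_g²) = 18.2 m/s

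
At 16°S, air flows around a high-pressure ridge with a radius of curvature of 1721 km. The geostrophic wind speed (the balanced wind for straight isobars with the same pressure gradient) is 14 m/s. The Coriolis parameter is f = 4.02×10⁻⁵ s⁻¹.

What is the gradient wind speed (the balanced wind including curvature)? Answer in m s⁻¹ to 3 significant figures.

Around a high, pressure-gradient force acts outward with centrifugal, so Coriolis balances both:
fV = (1/ρ)|∂P/∂n| + V²/R  →  V² − fR·V + fR·V_g = 0
With fR = 4.02×10⁻⁵ × 1721×10³ m = 69.2 m/s:
V = [fR − √((fR)² − 4 fR V_g)]/2 = [69.2 − √(69.2² − 4×69.2×14)]/2 = 19.5 m/s
Supergeostrophic (V > V_g = 14 m/s), as expected around a high.

19.5 m s⁻¹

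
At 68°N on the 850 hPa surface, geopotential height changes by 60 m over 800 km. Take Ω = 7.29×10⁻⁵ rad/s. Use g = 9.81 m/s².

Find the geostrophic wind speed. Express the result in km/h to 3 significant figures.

19.6 km/h

Coriolis parameter at 68°N:
f = 2Ω sin φ = 2 × 7.29×10⁻⁵ × sin 68° = 1.35×10⁻⁴ s⁻¹
Height gradient: |∂Z/∂n| = 60 m / 800000 m = 7.50×10⁻⁵
On a pressure surface, geostrophic balance gives V_g = (g/f)|∂Z/∂n|:
V_g = 9.81 × 7.50×10⁻⁵ / 1.35×10⁻⁴ = 5.44 m/s
Converting: 5.44 m/s × 3.6 = 19.6 km/h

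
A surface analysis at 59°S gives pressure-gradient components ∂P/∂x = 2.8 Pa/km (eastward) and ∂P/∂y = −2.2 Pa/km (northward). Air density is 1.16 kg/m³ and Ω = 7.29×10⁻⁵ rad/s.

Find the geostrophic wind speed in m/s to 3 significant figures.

Coriolis parameter at 59°S:
f = 2Ω sin φ = 2 × 7.29×10⁻⁵ × sin 59° = 1.25×10⁻⁴ s⁻¹
In the Southern Hemisphere f is negative: f = −1.25×10⁻⁴ s⁻¹.
Component geostrophic relations (x east, y north):
u_g = −(1/(fρ)) ∂P/∂y,  v_g = (1/(fρ)) ∂P/∂x
u_g = −(−2.2×10⁻³)/(−1.25×10⁻⁴ × 1.16) = −15.2 m/s;  v_g = (2.8×10⁻³)/(−1.25×10⁻⁴ × 1.16) = −19.3 m/s
|V_g| = √(u_g² + v_g²) = 24.6 m/s

24.6 m/s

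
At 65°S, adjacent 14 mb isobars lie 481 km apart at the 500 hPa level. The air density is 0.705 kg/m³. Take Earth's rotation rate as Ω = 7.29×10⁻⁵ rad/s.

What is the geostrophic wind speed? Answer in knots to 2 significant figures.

Coriolis parameter at 65°S:
f = 2Ω sin φ = 2 × 7.29×10⁻⁵ × sin 65° = 1.32×10⁻⁴ s⁻¹
Pressure gradient: |∂P/∂n| = 1400 Pa / 481000 m = 2.91×10⁻³ Pa/m
Geostrophic balance (pressure-gradient force = Coriolis force):
V_g = (1/(fρ)) |∂P/∂n| = 2.91×10⁻³ / (1.32×10⁻⁴ × 0.705) = 31.2 m/s
Converting: 31.2 m/s × 1.944 = 61 knots

61 knots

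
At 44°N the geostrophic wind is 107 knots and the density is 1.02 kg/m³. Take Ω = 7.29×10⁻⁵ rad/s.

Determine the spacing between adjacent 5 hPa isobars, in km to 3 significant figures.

87.9 km

Coriolis parameter at 44°N:
f = 2Ω sin φ = 2 × 7.29×10⁻⁵ × sin 44° = 1.01×10⁻⁴ s⁻¹
Wind speed in SI: 107 knots = 55.0 m/s
Geostrophic balance rearranged: |∂P/∂n| = f ρ V_g
|∂P/∂n| = 1.01×10⁻⁴ × 1.02 × 55.0 = 5.69×10⁻³ Pa/m
Isobar spacing: Δn = ΔP/|∂P/∂n| = 500 Pa / 5.69×10⁻³ Pa/m = 87926 m ≈ 87.9 km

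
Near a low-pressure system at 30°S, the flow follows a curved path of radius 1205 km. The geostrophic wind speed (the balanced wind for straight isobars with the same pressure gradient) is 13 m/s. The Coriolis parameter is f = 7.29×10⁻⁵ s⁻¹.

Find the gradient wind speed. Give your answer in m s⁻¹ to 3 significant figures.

Around a low, centrifugal force acts outward with Coriolis, so pressure-gradient force balances both:
(1/ρ)|∂P/∂n| = fV + V²/R  →  V² + fR·V − fR·V_g = 0
With fR = 7.29×10⁻⁵ × 1205×10³ m = 87.8 m/s:
V = [−fR + √((fR)² + 4 fR V_g)]/2 = [−87.8 + √(87.8² + 4×87.8×13)]/2 = 11.5 m/s
Subgeostrophic (V < V_g = 13 m/s), as expected around a low.

11.5 m s⁻¹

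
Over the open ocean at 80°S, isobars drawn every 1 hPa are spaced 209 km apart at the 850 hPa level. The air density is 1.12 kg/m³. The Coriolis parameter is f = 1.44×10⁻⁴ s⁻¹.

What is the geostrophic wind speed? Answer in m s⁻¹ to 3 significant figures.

Pressure gradient: |∂P/∂n| = 100 Pa / 209000 m = 4.78×10⁻⁴ Pa/m
Geostrophic balance (pressure-gradient force = Coriolis force):
V_g = (1/(fρ)) |∂P/∂n| = 4.78×10⁻⁴ / (1.44×10⁻⁴ × 1.12) = 2.97 m/s

2.97 m s⁻¹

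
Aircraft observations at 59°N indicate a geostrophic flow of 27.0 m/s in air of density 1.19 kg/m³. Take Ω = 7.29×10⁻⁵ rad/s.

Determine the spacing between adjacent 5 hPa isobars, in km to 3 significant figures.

Coriolis parameter at 59°N:
f = 2Ω sin φ = 2 × 7.29×10⁻⁵ × sin 59° = 1.25×10⁻⁴ s⁻¹
Geostrophic balance rearranged: |∂P/∂n| = f ρ V_g
|∂P/∂n| = 1.25×10⁻⁴ × 1.19 × 27.0 = 4.02×10⁻³ Pa/m
Isobar spacing: Δn = ΔP/|∂P/∂n| = 500 Pa / 4.02×10⁻³ Pa/m = 124519 m ≈ 125 km

125 km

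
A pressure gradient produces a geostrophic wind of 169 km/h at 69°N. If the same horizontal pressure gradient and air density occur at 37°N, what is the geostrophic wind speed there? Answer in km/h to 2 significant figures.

With the same pressure gradient and density, V_g ∝ 1/f ∝ 1/sin φ.
V₂ = V₁ · sin φ₁ / sin φ₂ = 169 × sin 69° / sin 37°
V₂ = 169 × 0.9336/0.6018 = 260 km/h

260 km/h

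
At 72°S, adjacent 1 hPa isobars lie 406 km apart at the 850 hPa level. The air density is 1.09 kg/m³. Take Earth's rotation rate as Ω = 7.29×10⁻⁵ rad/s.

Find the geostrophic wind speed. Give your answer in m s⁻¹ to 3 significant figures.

1.63 m s⁻¹

Coriolis parameter at 72°S:
f = 2Ω sin φ = 2 × 7.29×10⁻⁵ × sin 72° = 1.39×10⁻⁴ s⁻¹
Pressure gradient: |∂P/∂n| = 100 Pa / 406000 m = 2.46×10⁻⁴ Pa/m
Geostrophic balance (pressure-gradient force = Coriolis force):
V_g = (1/(fρ)) |∂P/∂n| = 2.46×10⁻⁴ / (1.39×10⁻⁴ × 1.09) = 1.63 m/s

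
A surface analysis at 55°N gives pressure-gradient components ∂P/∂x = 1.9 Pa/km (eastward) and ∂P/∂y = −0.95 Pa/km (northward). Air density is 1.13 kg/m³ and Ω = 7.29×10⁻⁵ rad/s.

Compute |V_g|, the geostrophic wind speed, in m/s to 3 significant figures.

15.7 m/s

Coriolis parameter at 55°N:
f = 2Ω sin φ = 2 × 7.29×10⁻⁵ × sin 55° = 1.19×10⁻⁴ s⁻¹
Component geostrophic relations (x east, y north):
u_g = −(1/(fρ)) ∂P/∂y,  v_g = (1/(fρ)) ∂P/∂x
u_g = −(−0.95×10⁻³)/(1.19×10⁻⁴ × 1.13) = 7.04 m/s;  v_g = (1.9×10⁻³)/(1.19×10⁻⁴ × 1.13) = 14.1 m/s
|V_g| = √(u_g² + v_g²) = 15.7 m/s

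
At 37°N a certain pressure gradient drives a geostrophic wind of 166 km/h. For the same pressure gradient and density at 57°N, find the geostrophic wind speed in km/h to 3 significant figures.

With the same pressure gradient and density, V_g ∝ 1/f ∝ 1/sin φ.
V₂ = V₁ · sin φ₁ / sin φ₂ = 166 × sin 37° / sin 57°
V₂ = 166 × 0.6018/0.8387 = 119 km/h

119 km/h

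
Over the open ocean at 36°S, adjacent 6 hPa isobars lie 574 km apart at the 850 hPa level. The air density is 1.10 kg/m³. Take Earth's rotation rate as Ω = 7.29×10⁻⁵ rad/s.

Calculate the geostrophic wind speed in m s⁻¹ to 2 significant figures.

11 m s⁻¹

Coriolis parameter at 36°S:
f = 2Ω sin φ = 2 × 7.29×10⁻⁵ × sin 36° = 8.57×10⁻⁵ s⁻¹
Pressure gradient: |∂P/∂n| = 600 Pa / 574000 m = 1.05×10⁻³ Pa/m
Geostrophic balance (pressure-gradient force = Coriolis force):
V_g = (1/(fρ)) |∂P/∂n| = 1.05×10⁻³ / (8.57×10⁻⁵ × 1.10) = 11.1 m/s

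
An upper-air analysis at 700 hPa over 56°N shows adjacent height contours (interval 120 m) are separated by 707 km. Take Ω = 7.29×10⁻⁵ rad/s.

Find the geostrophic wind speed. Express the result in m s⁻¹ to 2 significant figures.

Coriolis parameter at 56°N:
f = 2Ω sin φ = 2 × 7.29×10⁻⁵ × sin 56° = 1.21×10⁻⁴ s⁻¹
Height gradient: |∂Z/∂n| = 120 m / 707000 m = 1.70×10⁻⁴
On a pressure surface, geostrophic balance gives V_g = (g/f)|∂Z/∂n|:
V_g = 9.81 × 1.70×10⁻⁴ / 1.21×10⁻⁴ = 13.8 m/s

14 m s⁻¹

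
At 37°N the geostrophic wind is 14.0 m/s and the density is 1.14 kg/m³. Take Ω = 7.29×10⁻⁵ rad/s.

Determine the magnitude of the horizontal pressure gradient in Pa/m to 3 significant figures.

1.40×10⁻³ Pa/m

Coriolis parameter at 37°N:
f = 2Ω sin φ = 2 × 7.29×10⁻⁵ × sin 37° = 8.77×10⁻⁵ s⁻¹
Geostrophic balance rearranged: |∂P/∂n| = f ρ V_g
|∂P/∂n| = 8.77×10⁻⁵ × 1.14 × 14.0 = 1.40×10⁻³ Pa/m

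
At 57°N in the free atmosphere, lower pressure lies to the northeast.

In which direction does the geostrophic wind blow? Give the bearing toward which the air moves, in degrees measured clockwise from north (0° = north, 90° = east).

135°

The pressure-gradient force points toward the northeast (bearing 045°).
Geostrophic balance: in the Northern Hemisphere the Coriolis force deflects motion to the right, so the geostrophic wind blows 90° to the right of the pressure-gradient force (low pressure on the left).
Rotating 045° by 90° clockwise gives 135° — the wind blows toward the southeast.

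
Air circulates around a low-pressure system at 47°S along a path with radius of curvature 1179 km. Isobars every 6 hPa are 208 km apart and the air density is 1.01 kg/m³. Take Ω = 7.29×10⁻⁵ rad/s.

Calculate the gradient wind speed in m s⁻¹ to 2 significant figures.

Coriolis parameter at 47°S:
f = 2Ω sin φ = 2 × 7.29×10⁻⁵ × sin 47° = 1.07×10⁻⁴ s⁻¹
Pressure gradient: |∂P/∂n| = 600 Pa / 208000 m = 2.88×10⁻³ Pa/m
Geostrophic speed: V_g = |∂P/∂n|/(fρ) = 2.88×10⁻³/(1.07×10⁻⁴ × 1.01) = 26.8 m/s
Around a low, centrifugal force acts outward with Coriolis, so pressure-gradient force balances both:
(1/ρ)|∂P/∂n| = fV + V²/R  →  V² + fR·V − fR·V_g = 0
With fR = 1.07×10⁻⁴ × 1179×10³ m = 126 m/s:
V = [−fR + √((fR)² + 4 fR V_g)]/2 = [−126 + √(126² + 4×126×26.8)]/2 = 22.7 m/s
Subgeostrophic (V < V_g = 26.8 m/s), as expected around a low.

23 m s⁻¹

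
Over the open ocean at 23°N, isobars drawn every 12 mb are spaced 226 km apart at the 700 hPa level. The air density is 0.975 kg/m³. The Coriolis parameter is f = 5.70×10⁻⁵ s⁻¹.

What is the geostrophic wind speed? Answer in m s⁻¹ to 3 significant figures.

95.5 m s⁻¹

Pressure gradient: |∂P/∂n| = 1200 Pa / 226000 m = 5.31×10⁻³ Pa/m
Geostrophic balance (pressure-gradient force = Coriolis force):
V_g = (1/(fρ)) |∂P/∂n| = 5.31×10⁻³ / (5.70×10⁻⁵ × 0.975) = 95.5 m/s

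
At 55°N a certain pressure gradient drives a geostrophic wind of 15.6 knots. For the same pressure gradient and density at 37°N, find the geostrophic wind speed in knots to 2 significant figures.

With the same pressure gradient and density, V_g ∝ 1/f ∝ 1/sin φ.
V₂ = V₁ · sin φ₁ / sin φ₂ = 15.6 × sin 55° / sin 37°
V₂ = 15.6 × 0.8192/0.6018 = 21 knots

21 knots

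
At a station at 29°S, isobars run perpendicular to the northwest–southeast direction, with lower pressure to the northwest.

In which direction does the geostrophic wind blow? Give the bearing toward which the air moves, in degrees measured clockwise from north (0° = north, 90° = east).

225°

The pressure-gradient force points toward the northwest (bearing 315°).
Geostrophic balance: in the Southern Hemisphere the Coriolis force deflects motion to the left, so the geostrophic wind blows 90° to the left of the pressure-gradient force (low pressure on the right).
Rotating 315° by 90° counterclockwise gives 225° — the wind blows toward the southwest.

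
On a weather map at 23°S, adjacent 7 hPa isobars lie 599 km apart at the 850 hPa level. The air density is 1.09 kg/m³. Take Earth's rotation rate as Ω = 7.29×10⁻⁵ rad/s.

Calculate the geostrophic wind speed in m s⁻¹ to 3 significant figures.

Coriolis parameter at 23°S:
f = 2Ω sin φ = 2 × 7.29×10⁻⁵ × sin 23° = 5.70×10⁻⁵ s⁻¹
Pressure gradient: |∂P/∂n| = 700 Pa / 599000 m = 1.17×10⁻³ Pa/m
Geostrophic balance (pressure-gradient force = Coriolis force):
V_g = (1/(fρ)) |∂P/∂n| = 1.17×10⁻³ / (5.70×10⁻⁵ × 1.09) = 18.8 m/s

18.8 m s⁻¹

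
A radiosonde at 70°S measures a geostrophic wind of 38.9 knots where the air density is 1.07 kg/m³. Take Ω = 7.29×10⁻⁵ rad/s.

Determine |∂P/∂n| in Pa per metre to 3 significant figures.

2.93×10⁻³ Pa/m

Coriolis parameter at 70°S:
f = 2Ω sin φ = 2 × 7.29×10⁻⁵ × sin 70° = 1.37×10⁻⁴ s⁻¹
Wind speed in SI: 38.9 knots = 20.0 m/s
Geostrophic balance rearranged: |∂P/∂n| = f ρ V_g
|∂P/∂n| = 1.37×10⁻⁴ × 1.07 × 20.0 = 2.93×10⁻³ Pa/m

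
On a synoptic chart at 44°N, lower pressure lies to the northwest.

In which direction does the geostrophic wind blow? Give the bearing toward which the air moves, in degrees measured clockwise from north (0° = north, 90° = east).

045°

The pressure-gradient force points toward the northwest (bearing 315°).
Geostrophic balance: in the Northern Hemisphere the Coriolis force deflects motion to the right, so the geostrophic wind blows 90° to the right of the pressure-gradient force (low pressure on the left).
Rotating 315° by 90° clockwise gives 045° — the wind blows toward the northeast.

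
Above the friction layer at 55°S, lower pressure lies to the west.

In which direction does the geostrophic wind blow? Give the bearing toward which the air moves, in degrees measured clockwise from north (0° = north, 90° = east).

The pressure-gradient force points toward the west (bearing 270°).
Geostrophic balance: in the Southern Hemisphere the Coriolis force deflects motion to the left, so the geostrophic wind blows 90° to the left of the pressure-gradient force (low pressure on the right).
Rotating 270° by 90° counterclockwise gives 180° — the wind blows toward the south.

180°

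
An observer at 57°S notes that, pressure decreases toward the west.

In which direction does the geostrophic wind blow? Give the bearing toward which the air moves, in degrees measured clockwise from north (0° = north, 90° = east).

180°

The pressure-gradient force points toward the west (bearing 270°).
Geostrophic balance: in the Southern Hemisphere the Coriolis force deflects motion to the left, so the geostrophic wind blows 90° to the left of the pressure-gradient force (low pressure on the right).
Rotating 270° by 90° counterclockwise gives 180° — the wind blows toward the south.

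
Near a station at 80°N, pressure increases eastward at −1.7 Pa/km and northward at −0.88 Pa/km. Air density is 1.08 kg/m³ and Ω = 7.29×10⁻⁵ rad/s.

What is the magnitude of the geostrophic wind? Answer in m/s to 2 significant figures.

12 m/s

Coriolis parameter at 80°N:
f = 2Ω sin φ = 2 × 7.29×10⁻⁵ × sin 80° = 1.44×10⁻⁴ s⁻¹
Component geostrophic relations (x east, y north):
u_g = −(1/(fρ)) ∂P/∂y,  v_g = (1/(fρ)) ∂P/∂x
u_g = −(−0.88×10⁻³)/(1.44×10⁻⁴ × 1.08) = 5.67 m/s;  v_g = (−1.7×10⁻³)/(1.44×10⁻⁴ × 1.08) = −11.0 m/s
|V_g| = √(u_g² + v_g²) = 12.3 m/s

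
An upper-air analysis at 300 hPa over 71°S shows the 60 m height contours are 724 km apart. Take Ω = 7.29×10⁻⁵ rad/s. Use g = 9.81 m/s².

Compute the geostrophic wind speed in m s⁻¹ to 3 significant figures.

Coriolis parameter at 71°S:
f = 2Ω sin φ = 2 × 7.29×10⁻⁵ × sin 71° = 1.38×10⁻⁴ s⁻¹
Height gradient: |∂Z/∂n| = 60 m / 724000 m = 8.29×10⁻⁵
On a pressure surface, geostrophic balance gives V_g = (g/f)|∂Z/∂n|:
V_g = 9.81 × 8.29×10⁻⁵ / 1.38×10⁻⁴ = 5.90 m/s

5.90 m s⁻¹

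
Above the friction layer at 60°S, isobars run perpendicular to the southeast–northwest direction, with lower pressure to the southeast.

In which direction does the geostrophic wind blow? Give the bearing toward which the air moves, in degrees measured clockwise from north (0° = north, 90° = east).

The pressure-gradient force points toward the southeast (bearing 135°).
Geostrophic balance: in the Southern Hemisphere the Coriolis force deflects motion to the left, so the geostrophic wind blows 90° to the left of the pressure-gradient force (low pressure on the right).
Rotating 135° by 90° counterclockwise gives 045° — the wind blows toward the northeast.

045°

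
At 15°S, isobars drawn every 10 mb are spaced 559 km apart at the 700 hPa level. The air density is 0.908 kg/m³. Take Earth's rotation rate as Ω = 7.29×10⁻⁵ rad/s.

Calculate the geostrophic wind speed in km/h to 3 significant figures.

188 km/h

Coriolis parameter at 15°S:
f = 2Ω sin φ = 2 × 7.29×10⁻⁵ × sin 15° = 3.77×10⁻⁵ s⁻¹
Pressure gradient: |∂P/∂n| = 1000 Pa / 559000 m = 1.79×10⁻³ Pa/m
Geostrophic balance (pressure-gradient force = Coriolis force):
V_g = (1/(fρ)) |∂P/∂n| = 1.79×10⁻³ / (3.77×10⁻⁵ × 0.908) = 52.2 m/s
Converting: 52.2 m/s × 3.6 = 188 km/h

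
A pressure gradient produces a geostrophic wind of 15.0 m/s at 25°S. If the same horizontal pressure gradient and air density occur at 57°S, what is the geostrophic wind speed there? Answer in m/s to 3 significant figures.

With the same pressure gradient and density, V_g ∝ 1/f ∝ 1/sin φ.
V₂ = V₁ · sin φ₁ / sin φ₂ = 15.0 × sin 25° / sin 57°
V₂ = 15.0 × 0.4226/0.8387 = 7.56 m/s

7.56 m/s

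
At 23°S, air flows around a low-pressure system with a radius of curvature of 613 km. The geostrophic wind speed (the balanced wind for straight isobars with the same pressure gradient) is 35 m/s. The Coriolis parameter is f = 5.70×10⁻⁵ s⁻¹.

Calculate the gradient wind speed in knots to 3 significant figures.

42.0 knots

Around a low, centrifugal force acts outward with Coriolis, so pressure-gradient force balances both:
(1/ρ)|∂P/∂n| = fV + V²/R  →  V² + fR·V − fR·V_g = 0
With fR = 5.70×10⁻⁵ × 613×10³ m = 34.9 m/s:
V = [−fR + √((fR)² + 4 fR V_g)]/2 = [−34.9 + √(34.9² + 4×34.9×35)]/2 = 21.6 m/s
Subgeostrophic (V < V_g = 35 m/s), as expected around a low.
Converting: 21.6 m/s × 1.944 = 42.0 knots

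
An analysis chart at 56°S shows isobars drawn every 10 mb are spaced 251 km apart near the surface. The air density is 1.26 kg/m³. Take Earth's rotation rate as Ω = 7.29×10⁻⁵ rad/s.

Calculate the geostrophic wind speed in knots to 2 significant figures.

51 knots

Coriolis parameter at 56°S:
f = 2Ω sin φ = 2 × 7.29×10⁻⁵ × sin 56° = 1.21×10⁻⁴ s⁻¹
Pressure gradient: |∂P/∂n| = 1000 Pa / 251000 m = 3.98×10⁻³ Pa/m
Geostrophic balance (pressure-gradient force = Coriolis force):
V_g = (1/(fρ)) |∂P/∂n| = 3.98×10⁻³ / (1.21×10⁻⁴ × 1.26) = 26.2 m/s
Converting: 26.2 m/s × 1.944 = 51 knots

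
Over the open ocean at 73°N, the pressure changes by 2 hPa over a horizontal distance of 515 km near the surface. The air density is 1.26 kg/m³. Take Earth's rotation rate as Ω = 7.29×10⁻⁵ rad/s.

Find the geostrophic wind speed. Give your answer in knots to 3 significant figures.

4.30 knots

Coriolis parameter at 73°N:
f = 2Ω sin φ = 2 × 7.29×10⁻⁵ × sin 73° = 1.39×10⁻⁴ s⁻¹
Pressure gradient: |∂P/∂n| = 200 Pa / 515000 m = 3.88×10⁻⁴ Pa/m
Geostrophic balance (pressure-gradient force = Coriolis force):
V_g = (1/(fρ)) |∂P/∂n| = 3.88×10⁻⁴ / (1.39×10⁻⁴ × 1.26) = 2.21 m/s
Converting: 2.21 m/s × 1.944 = 4.30 knots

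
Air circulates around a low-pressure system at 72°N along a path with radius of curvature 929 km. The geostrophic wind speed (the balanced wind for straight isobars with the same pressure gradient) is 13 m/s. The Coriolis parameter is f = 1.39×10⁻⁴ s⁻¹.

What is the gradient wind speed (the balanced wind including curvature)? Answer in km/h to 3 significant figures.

42.9 km/h

Around a low, centrifugal force acts outward with Coriolis, so pressure-gradient force balances both:
(1/ρ)|∂P/∂n| = fV + V²/R  →  V² + fR·V − fR·V_g = 0
With fR = 1.39×10⁻⁴ × 929×10³ m = 129 m/s:
V = [−fR + √((fR)² + 4 fR V_g)]/2 = [−129 + √(129² + 4×129×13)]/2 = 11.9 m/s
Subgeostrophic (V < V_g = 13 m/s), as expected around a low.
Converting: 11.9 m/s × 3.6 = 42.9 km/h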